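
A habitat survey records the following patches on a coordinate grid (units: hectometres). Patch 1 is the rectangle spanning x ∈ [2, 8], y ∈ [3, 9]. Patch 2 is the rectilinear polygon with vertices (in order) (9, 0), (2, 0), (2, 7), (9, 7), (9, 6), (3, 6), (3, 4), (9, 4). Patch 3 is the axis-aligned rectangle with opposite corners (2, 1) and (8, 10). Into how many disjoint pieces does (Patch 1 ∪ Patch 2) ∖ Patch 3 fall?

(Patch 1 ∪ Patch 2) ∖ Patch 3 splits into 2 disjoint pieces (area 10, area 1).

2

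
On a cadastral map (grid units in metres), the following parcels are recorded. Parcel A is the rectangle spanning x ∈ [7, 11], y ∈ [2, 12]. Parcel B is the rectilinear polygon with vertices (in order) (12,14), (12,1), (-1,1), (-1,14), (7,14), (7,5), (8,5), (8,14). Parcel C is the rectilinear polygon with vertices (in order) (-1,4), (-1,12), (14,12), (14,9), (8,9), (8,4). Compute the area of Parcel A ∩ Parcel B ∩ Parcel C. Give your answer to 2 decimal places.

10.00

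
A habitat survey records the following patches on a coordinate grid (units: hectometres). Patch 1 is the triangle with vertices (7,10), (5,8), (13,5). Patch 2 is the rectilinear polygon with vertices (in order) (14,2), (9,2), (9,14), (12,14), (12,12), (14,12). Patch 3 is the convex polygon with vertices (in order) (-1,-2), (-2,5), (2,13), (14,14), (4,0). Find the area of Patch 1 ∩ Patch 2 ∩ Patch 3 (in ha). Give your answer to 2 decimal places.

The intersection is the polygon with vertices (9,8.333), (9.597,7.836), (9,7).
By the shoelace formula its area is 0.40.

0.40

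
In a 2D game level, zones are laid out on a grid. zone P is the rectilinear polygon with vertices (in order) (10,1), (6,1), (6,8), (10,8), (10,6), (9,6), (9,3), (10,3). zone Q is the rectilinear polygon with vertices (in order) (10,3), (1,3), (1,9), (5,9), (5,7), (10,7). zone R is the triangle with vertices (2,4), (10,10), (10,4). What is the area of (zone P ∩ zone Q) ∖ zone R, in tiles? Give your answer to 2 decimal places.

3.00

|zone P ∩ zone Q| = 13.
|(zone P ∩ zone Q) ∩ zone R| = 10.
|(zone P ∩ zone Q) ∖ zone R| = 13 − 10 = 3.00.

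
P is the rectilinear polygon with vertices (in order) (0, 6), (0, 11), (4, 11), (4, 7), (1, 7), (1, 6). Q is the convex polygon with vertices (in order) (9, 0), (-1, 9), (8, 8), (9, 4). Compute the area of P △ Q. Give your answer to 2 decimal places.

42.51

|P| = 17, |Q| = 37.5, |P∩Q| = 5.9944.
|P △ Q| = |P| + |Q| − 2·|P∩Q| = 17 + 37.5 − 11.9889 = 42.51.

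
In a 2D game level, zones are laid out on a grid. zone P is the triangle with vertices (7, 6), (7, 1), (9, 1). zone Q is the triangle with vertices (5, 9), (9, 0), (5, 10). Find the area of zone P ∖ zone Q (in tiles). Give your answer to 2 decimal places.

|zone P| = 5, |zone P∩zone Q| = 0.4778.
|zone P ∖ zone Q| = |zone P| − |zone P∩zone Q| = 5 − 0.4778 = 4.52.

4.52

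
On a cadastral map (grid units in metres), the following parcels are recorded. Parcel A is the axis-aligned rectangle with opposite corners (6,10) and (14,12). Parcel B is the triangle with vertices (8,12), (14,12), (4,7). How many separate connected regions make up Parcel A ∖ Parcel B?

2

Parcel A ∖ Parcel B splits into 2 disjoint pieces (area 4, area 2.4).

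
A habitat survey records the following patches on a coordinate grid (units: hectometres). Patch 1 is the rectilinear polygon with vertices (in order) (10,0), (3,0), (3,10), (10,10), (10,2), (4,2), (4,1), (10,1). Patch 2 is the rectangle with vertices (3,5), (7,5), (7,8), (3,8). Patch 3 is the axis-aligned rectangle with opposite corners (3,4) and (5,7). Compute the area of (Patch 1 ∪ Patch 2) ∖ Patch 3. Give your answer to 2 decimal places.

|Patch 1 ∪ Patch 2| = 64.
|(Patch 1 ∪ Patch 2) ∩ Patch 3| = 6.
|(Patch 1 ∪ Patch 2) ∖ Patch 3| = 64 − 6 = 58.00.

58.00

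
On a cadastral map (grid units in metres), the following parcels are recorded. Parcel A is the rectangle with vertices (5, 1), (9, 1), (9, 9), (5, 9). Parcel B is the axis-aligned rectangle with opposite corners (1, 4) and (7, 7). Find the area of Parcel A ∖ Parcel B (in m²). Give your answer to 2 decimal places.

|Parcel A∩Parcel B|: x∈[5,7], y∈[4,7] → 2·3 = 6.
|Parcel A| = 32.
|Parcel A ∖ Parcel B| = |Parcel A| − |Parcel A∩Parcel B| = 32 − 6 = 26.00.

26.00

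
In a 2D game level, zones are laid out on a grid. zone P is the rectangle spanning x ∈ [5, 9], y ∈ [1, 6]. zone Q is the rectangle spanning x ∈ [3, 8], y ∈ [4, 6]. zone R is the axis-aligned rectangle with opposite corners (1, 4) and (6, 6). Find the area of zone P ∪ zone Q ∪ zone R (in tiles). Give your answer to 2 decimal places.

28.00

By inclusion–exclusion:
Individual areas: |zone P| = 20, |zone Q| = 10, |zone R| = 10.
|zone P∩zone Q|: x∈[5,8], y∈[4,6] → 3·2 = 6.
|zone P∩zone R|: x∈[5,6], y∈[4,6] → 1·2 = 2.
|zone Q∩zone R|: x∈[3,6], y∈[4,6] → 3·2 = 6.
|zone P∩zone Q∩zone R| = 2.
|zone P ∪ zone Q ∪ zone R| = 40 − 14 + 2 = 28.00.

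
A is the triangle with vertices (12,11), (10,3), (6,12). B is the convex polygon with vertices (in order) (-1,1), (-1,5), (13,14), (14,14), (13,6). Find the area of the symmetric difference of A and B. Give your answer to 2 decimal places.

|A| = 25, |B| = 88, |A∩B| = 20.9961.
|A △ B| = |A| + |B| − 2·|A∩B| = 25 + 88 − 41.9923 = 71.01.

71.01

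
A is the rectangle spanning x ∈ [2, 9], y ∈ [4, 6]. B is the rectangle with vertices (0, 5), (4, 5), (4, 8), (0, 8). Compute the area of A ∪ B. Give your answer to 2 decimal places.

24.00

By inclusion–exclusion:
Individual areas: |A| = 14, |B| = 12.
|A∩B|: x∈[2,4], y∈[5,6] → 2·1 = 2.
|A ∪ B| = 26 − 2 = 24.00.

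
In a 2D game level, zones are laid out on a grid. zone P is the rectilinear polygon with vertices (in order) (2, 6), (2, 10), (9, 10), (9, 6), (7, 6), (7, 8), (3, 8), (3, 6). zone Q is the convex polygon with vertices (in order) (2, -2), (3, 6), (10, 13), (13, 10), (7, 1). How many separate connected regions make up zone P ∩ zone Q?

zone P ∩ zone Q is a single connected region.

1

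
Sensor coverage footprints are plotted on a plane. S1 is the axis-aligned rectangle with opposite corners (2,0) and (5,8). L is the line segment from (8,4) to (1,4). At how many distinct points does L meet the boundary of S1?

2

The segment meets the boundary at (2,4), (5,4).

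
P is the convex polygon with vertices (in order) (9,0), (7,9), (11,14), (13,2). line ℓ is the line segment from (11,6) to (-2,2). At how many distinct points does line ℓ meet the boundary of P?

The segment meets the boundary at (7.88,5.04).

1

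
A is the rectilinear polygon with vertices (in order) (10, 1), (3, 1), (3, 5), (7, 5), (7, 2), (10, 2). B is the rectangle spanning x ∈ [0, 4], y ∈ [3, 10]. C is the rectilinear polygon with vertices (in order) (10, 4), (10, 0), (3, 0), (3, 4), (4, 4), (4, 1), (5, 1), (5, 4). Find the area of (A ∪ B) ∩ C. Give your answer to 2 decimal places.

|A ∪ B| = 45.
|(A ∪ B) ∩ C| = 12.00.

12.00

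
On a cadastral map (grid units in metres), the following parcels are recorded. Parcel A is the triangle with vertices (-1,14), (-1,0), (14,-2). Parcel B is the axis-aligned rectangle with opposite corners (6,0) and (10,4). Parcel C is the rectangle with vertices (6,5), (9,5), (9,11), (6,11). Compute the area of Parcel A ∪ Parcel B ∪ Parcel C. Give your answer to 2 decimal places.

By inclusion–exclusion:
Individual areas: |Parcel A| = 105, |Parcel B| = 16, |Parcel C| = 18.
|Parcel A∩Parcel B| = 14.5917.
|Parcel A∩Parcel C| = 1.1021.
|Parcel B∩Parcel C| = 0 (no overlap).
|Parcel A∩Parcel B∩Parcel C| = 0.
|Parcel A ∪ Parcel B ∪ Parcel C| = 139 − 15.6937 + 0 = 123.31.

123.31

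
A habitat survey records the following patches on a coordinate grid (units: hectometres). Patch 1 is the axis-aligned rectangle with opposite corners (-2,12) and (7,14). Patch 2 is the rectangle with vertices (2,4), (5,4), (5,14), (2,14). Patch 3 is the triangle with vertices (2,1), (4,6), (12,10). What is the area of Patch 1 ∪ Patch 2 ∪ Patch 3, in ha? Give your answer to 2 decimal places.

54.95

By inclusion–exclusion:
Individual areas: |Patch 1| = 18, |Patch 2| = 30, |Patch 3| = 16.
|Patch 1∩Patch 2|: x∈[2,5], y∈[12,14] → 3·2 = 6.
|Patch 1∩Patch 3| = 0.
|Patch 2∩Patch 3| = 3.05.
|Patch 1∩Patch 2∩Patch 3| = 0.
|Patch 1 ∪ Patch 2 ∪ Patch 3| = 64 − 9.05 + 0 = 54.95.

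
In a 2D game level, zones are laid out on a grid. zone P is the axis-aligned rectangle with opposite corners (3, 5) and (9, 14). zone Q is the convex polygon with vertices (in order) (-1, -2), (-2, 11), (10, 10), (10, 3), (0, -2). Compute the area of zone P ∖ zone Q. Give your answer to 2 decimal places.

22.00

|zone P| = 54, |zone P∩zone Q| = 32.
|zone P ∖ zone Q| = |zone P| − |zone P∩zone Q| = 54 − 32 = 22.00.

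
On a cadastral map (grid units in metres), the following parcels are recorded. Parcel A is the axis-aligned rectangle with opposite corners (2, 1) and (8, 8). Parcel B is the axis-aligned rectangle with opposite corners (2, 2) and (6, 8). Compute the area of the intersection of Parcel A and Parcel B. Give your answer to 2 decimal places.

|Parcel A∩Parcel B|: x∈[2,6], y∈[2,8] → 4·6 = 24.

24.00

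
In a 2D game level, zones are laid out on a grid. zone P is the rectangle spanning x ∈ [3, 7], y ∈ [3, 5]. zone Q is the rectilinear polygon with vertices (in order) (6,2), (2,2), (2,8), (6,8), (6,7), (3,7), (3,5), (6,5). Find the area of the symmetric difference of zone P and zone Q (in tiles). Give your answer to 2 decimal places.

14.00

|zone P| = 8, |zone Q| = 18, |zone P∩zone Q| = 6.
|zone P △ zone Q| = |zone P| + |zone Q| − 2·|zone P∩zone Q| = 8 + 18 − 12 = 14.00.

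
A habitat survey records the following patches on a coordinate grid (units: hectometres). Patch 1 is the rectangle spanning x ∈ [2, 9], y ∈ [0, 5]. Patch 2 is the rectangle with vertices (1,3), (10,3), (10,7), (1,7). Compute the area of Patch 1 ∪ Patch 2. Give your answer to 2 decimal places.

57.00

By inclusion–exclusion:
Individual areas: |Patch 1| = 35, |Patch 2| = 36.
|Patch 1∩Patch 2|: x∈[2,9], y∈[3,5] → 7·2 = 14.
|Patch 1 ∪ Patch 2| = 71 − 14 = 57.00.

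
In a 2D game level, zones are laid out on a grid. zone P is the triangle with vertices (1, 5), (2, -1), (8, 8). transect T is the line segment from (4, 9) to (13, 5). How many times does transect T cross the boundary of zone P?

2

The segment meets the boundary at (7.6,7.4), (7.109,7.618).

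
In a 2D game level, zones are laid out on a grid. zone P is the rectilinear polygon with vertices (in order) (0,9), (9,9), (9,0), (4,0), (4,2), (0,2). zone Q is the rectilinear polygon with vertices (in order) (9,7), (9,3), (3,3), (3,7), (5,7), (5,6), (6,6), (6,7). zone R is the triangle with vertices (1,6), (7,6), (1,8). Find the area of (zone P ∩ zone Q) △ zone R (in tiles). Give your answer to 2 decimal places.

|zone P ∩ zone Q| = 23.
|(zone P ∩ zone Q) ∩ zone R| = 2.
|(zone P ∩ zone Q) △ zone R| = 23 + 6 − 4 = 25.00.

25.00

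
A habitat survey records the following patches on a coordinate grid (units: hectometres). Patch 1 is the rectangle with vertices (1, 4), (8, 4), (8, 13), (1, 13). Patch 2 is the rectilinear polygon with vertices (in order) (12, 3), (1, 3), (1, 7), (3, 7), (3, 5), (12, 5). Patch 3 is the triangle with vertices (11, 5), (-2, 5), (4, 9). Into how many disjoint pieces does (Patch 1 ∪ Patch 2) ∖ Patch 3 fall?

2

(Patch 1 ∪ Patch 2) ∖ Patch 3 splits into 2 disjoint pieces (area 35.5714, area 22).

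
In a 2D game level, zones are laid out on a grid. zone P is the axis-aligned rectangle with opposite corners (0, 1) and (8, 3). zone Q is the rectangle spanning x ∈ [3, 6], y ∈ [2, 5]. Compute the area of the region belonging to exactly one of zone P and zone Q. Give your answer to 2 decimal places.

19.00

|zone P∩zone Q|: x∈[3,6], y∈[2,3] → 3·1 = 3.
|zone P △ zone Q| = |zone P| + |zone Q| − 2·|zone P∩zone Q| = 16 + 9 − 6 = 19.00.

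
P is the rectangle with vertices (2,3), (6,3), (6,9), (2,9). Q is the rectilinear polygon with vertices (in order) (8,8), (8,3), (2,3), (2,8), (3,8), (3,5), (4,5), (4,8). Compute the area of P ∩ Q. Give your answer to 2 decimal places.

The intersection is the polygon with vertices (6,3), (2,3), (2,8), (3,8), (3,5), (4,5), (4,8), (6,8).
By the shoelace formula its area is 17.00.

17.00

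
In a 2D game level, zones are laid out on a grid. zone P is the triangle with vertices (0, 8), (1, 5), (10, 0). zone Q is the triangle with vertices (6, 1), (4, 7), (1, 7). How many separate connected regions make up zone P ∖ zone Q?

zone P ∖ zone Q splits into 2 disjoint pieces (area 4.2284, area 2.75).

2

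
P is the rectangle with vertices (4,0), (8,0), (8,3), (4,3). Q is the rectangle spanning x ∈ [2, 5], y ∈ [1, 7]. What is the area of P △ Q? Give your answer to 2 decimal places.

|P∩Q|: x∈[4,5], y∈[1,3] → 1·2 = 2.
|P △ Q| = |P| + |Q| − 2·|P∩Q| = 12 + 18 − 4 = 26.00.

26.00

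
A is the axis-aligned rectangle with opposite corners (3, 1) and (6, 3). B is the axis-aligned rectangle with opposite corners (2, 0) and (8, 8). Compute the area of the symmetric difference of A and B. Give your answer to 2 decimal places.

|A∩B|: x∈[3,6], y∈[1,3] → 3·2 = 6.
|A △ B| = |A| + |B| − 2·|A∩B| = 6 + 48 − 12 = 42.00.

42.00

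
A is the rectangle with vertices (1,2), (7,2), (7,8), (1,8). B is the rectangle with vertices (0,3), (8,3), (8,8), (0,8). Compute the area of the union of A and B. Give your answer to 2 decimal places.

By inclusion–exclusion:
Individual areas: |A| = 36, |B| = 40.
|A∩B|: x∈[1,7], y∈[3,8] → 6·5 = 30.
|A ∪ B| = 76 − 30 = 46.00.

46.00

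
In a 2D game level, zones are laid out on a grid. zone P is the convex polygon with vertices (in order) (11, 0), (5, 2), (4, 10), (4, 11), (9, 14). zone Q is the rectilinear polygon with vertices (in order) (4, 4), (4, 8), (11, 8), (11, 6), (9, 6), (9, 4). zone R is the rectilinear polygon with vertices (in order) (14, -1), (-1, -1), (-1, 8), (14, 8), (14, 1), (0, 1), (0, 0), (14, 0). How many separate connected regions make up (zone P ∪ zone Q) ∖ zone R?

2

(zone P ∪ zone Q) ∖ zone R splits into 2 disjoint pieces (area 24.8214, area 1.4286).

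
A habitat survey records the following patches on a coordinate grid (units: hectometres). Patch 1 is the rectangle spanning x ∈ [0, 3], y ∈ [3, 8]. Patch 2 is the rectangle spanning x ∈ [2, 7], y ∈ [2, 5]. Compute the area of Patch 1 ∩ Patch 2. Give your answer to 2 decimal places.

|Patch 1∩Patch 2|: x∈[2,3], y∈[3,5] → 1·2 = 2.

2.00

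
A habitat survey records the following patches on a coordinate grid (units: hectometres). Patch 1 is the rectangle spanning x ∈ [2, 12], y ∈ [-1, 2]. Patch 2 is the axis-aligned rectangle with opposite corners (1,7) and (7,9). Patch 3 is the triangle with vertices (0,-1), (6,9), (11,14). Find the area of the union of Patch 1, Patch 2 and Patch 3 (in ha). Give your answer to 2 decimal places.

49.65

By inclusion–exclusion:
Individual areas: |Patch 1| = 30, |Patch 2| = 12, |Patch 3| = 10.
|Patch 1∩Patch 2| = 0 (no overlap).
|Patch 1∩Patch 3| = 0.0273.
|Patch 2∩Patch 3| = 2.3242.
|Patch 1∩Patch 2∩Patch 3| = 0.
|Patch 1 ∪ Patch 2 ∪ Patch 3| = 52 − 2.3515 + 0 = 49.65.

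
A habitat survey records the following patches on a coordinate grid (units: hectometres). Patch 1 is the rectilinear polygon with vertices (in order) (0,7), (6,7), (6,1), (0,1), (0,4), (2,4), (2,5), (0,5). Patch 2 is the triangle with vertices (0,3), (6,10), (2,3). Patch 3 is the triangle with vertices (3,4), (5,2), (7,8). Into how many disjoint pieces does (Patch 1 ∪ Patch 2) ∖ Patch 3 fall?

1

(Patch 1 ∪ Patch 2) ∖ Patch 3 is a single connected region.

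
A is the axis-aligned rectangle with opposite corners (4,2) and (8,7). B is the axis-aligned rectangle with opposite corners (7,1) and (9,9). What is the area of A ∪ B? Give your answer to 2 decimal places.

By inclusion–exclusion:
Individual areas: |A| = 20, |B| = 16.
|A∩B|: x∈[7,8], y∈[2,7] → 1·5 = 5.
|A ∪ B| = 36 − 5 = 31.00.

31.00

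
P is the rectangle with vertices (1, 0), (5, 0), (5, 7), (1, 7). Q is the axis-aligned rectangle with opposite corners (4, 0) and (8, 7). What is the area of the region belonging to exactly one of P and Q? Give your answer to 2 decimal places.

|P∩Q|: x∈[4,5], y∈[0,7] → 1·7 = 7.
|P △ Q| = |P| + |Q| − 2·|P∩Q| = 28 + 28 − 14 = 42.00.

42.00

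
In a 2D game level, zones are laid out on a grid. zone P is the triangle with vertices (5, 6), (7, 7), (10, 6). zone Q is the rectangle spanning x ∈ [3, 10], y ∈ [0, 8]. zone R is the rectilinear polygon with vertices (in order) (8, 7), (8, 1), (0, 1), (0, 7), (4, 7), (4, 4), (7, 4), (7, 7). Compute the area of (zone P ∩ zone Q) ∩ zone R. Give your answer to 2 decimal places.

The region (zone P ∩ zone Q) ∩ zone R is the polygon with vertices (8,6.667), (8,6), (7,6), (7,7).
By the shoelace formula its area is 0.83.

0.83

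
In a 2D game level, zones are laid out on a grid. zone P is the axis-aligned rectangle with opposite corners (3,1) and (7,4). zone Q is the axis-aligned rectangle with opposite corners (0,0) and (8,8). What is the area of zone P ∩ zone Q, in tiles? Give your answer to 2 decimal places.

12.00

|zone P∩zone Q|: x∈[3,7], y∈[1,4] → 4·3 = 12.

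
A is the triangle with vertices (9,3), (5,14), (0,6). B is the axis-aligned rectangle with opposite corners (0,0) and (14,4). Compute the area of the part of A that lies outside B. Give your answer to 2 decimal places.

|A| = 43.5, |A∩B| = 1.3182.
|A ∖ B| = |A| − |A∩B| = 43.5 − 1.3182 = 42.18.

42.18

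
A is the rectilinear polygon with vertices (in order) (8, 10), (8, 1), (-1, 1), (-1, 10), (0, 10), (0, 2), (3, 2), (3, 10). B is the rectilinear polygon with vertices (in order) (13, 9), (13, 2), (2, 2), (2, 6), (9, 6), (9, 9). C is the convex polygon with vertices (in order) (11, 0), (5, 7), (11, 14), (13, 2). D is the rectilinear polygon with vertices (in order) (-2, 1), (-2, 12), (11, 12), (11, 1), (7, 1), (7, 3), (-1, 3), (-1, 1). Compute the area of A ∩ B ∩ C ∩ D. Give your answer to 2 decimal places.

The intersection is the polygon with vertices (8,3.5), (5.857,6), (8,6).
By the shoelace formula its area is 2.68.

2.68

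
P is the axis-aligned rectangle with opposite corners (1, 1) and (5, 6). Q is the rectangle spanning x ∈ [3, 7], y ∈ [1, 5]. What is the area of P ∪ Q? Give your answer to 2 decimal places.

28.00

By inclusion–exclusion:
Individual areas: |P| = 20, |Q| = 16.
|P∩Q|: x∈[3,5], y∈[1,5] → 2·4 = 8.
|P ∪ Q| = 36 − 8 = 28.00.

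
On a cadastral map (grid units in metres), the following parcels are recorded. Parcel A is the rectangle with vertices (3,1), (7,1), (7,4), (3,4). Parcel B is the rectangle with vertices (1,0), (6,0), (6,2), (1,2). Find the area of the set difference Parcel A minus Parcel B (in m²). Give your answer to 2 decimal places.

|Parcel A∩Parcel B|: x∈[3,6], y∈[1,2] → 3·1 = 3.
|Parcel A| = 12.
|Parcel A ∖ Parcel B| = |Parcel A| − |Parcel A∩Parcel B| = 12 − 3 = 9.00.

9.00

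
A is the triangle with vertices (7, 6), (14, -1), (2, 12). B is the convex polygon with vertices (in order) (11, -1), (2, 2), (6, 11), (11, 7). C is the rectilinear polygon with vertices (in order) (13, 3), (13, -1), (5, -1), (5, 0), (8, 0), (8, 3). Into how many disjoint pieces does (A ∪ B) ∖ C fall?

(A ∪ B) ∖ C splits into 2 disjoint pieces (area 0.0417, area 56.5072).

2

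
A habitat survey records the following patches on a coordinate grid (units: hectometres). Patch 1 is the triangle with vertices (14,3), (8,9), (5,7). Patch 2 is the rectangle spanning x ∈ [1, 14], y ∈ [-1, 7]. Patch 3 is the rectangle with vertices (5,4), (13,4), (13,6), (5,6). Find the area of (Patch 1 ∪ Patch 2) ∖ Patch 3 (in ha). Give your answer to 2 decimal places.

93.00

|Patch 1 ∪ Patch 2| = 109.
|(Patch 1 ∪ Patch 2) ∩ Patch 3| = 16.
|(Patch 1 ∪ Patch 2) ∖ Patch 3| = 109 − 16 = 93.00.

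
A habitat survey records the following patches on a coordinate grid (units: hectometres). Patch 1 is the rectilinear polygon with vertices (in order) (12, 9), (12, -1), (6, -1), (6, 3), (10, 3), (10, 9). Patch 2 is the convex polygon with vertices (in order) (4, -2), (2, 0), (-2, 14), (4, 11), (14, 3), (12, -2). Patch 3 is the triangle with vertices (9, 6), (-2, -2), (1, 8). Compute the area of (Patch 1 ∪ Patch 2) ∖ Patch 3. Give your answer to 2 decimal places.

109.75

|Patch 1 ∪ Patch 2| = 141.2.
|(Patch 1 ∪ Patch 2) ∩ Patch 3| = 31.4521.
|(Patch 1 ∪ Patch 2) ∖ Patch 3| = 141.2 − 31.4521 = 109.75.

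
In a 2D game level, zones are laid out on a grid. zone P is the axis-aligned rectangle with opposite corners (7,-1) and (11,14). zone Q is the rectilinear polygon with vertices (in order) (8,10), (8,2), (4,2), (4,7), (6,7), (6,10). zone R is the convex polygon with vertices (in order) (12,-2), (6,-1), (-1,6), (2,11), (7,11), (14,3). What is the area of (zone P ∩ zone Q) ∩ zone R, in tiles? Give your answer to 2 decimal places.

The region (zone P ∩ zone Q) ∩ zone R is the polygon with vertices (7.875,10), (8,9.857), (8,2), (7,2), (7,10).
By the shoelace formula its area is 7.99.

7.99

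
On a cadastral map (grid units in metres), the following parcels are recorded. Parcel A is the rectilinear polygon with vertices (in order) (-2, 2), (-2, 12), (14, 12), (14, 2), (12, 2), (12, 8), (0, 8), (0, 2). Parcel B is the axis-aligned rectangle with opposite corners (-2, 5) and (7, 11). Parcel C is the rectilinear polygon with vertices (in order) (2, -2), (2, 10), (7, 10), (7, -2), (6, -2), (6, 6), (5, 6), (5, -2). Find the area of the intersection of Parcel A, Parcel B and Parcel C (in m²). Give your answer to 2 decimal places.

10.00

The intersection is the polygon with vertices (7,8), (2,8), (2,10), (7,10).
By the shoelace formula its area is 10.00.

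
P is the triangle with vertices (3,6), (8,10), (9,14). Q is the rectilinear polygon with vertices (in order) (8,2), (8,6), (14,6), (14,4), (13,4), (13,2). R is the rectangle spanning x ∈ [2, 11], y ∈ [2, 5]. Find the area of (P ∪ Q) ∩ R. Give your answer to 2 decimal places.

The region (P ∪ Q) ∩ R is the polygon with vertices (8,2), (8,5), (11,5), (11,2).
By the shoelace formula its area is 9.00.

9.00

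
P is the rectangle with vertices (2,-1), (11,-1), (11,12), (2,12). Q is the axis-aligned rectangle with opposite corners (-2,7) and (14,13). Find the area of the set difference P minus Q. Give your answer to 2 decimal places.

72.00

|P∩Q|: x∈[2,11], y∈[7,12] → 9·5 = 45.
|P| = 117.
|P ∖ Q| = |P| − |P∩Q| = 117 − 45 = 72.00.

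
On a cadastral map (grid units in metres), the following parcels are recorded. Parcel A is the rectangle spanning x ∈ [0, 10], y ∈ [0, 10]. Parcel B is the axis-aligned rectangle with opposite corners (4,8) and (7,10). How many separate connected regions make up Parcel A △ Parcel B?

Parcel A △ Parcel B is a single connected region.

1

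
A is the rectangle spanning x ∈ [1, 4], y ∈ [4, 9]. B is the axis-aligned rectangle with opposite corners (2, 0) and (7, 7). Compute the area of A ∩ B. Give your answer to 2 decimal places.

6.00

|A∩B|: x∈[2,4], y∈[4,7] → 2·3 = 6.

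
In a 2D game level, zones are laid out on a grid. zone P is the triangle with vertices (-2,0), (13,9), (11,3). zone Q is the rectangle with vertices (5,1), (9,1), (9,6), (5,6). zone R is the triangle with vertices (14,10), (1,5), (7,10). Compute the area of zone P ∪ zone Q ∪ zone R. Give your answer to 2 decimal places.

By inclusion–exclusion:
Individual areas: |zone P| = 36, |zone Q| = 20, |zone R| = 17.5.
|zone P∩zone Q| = 12.9923.
|zone P∩zone R| = 0.
|zone Q∩zone R| = 0.
|zone P∩zone Q∩zone R| = 0.
|zone P ∪ zone Q ∪ zone R| = 73.5 − 12.9923 + 0 = 60.51.

60.51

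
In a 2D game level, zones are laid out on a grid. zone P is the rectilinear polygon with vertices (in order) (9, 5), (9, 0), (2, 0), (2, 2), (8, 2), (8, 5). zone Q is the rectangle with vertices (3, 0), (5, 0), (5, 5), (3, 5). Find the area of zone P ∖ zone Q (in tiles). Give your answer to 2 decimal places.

13.00

|zone P| = 17, |zone P∩zone Q| = 4.
|zone P ∖ zone Q| = |zone P| − |zone P∩zone Q| = 17 − 4 = 13.00.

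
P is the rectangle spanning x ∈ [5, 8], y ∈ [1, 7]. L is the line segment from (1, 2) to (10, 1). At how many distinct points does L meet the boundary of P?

2

The segment meets the boundary at (8,1.222), (5,1.556).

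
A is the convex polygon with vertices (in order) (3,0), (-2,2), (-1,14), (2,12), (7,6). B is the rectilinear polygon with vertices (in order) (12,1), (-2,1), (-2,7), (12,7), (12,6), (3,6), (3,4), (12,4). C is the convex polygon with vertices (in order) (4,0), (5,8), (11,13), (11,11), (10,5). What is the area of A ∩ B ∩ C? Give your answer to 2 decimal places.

3.03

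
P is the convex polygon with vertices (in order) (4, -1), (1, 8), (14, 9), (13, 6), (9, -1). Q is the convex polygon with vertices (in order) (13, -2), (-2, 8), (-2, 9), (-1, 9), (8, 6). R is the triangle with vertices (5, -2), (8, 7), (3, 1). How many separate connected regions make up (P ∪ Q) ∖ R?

(P ∪ Q) ∖ R splits into 2 disjoint pieces (area 84.5627, area 0.1667).

2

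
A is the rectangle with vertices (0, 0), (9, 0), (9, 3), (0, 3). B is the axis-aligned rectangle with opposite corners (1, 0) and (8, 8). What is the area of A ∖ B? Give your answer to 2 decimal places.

6.00

|A∩B|: x∈[1,8], y∈[0,3] → 7·3 = 21.
|A| = 27.
|A ∖ B| = |A| − |A∩B| = 27 − 21 = 6.00.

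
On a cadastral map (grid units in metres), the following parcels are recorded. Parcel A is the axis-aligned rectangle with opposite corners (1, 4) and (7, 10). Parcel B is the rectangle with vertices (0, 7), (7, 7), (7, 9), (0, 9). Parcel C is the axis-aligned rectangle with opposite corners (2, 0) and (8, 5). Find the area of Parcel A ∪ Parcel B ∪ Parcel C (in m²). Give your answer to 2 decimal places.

By inclusion–exclusion:
Individual areas: |Parcel A| = 36, |Parcel B| = 14, |Parcel C| = 30.
|Parcel A∩Parcel B|: x∈[1,7], y∈[7,9] → 6·2 = 12.
|Parcel A∩Parcel C|: x∈[2,7], y∈[4,5] → 5·1 = 5.
|Parcel B∩Parcel C| = 0 (no overlap).
|Parcel A∩Parcel B∩Parcel C| = 0.
|Parcel A ∪ Parcel B ∪ Parcel C| = 80 − 17 + 0 = 63.00.

63.00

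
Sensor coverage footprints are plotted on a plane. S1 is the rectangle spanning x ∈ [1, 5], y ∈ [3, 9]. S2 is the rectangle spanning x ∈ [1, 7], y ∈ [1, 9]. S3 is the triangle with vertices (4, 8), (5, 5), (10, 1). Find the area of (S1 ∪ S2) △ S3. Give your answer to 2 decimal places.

45.80

|S1 ∪ S2| = 48.
|(S1 ∪ S2) ∩ S3| = 3.85.
|(S1 ∪ S2) △ S3| = 48 + 5.5 − 7.7 = 45.80.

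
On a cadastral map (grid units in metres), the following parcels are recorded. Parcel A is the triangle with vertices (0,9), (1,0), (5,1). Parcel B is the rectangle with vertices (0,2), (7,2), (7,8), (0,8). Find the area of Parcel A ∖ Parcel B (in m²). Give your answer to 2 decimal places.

|Parcel A| = 18.5, |Parcel A∩Parcel B| = 12.3333.
|Parcel A ∖ Parcel B| = |Parcel A| − |Parcel A∩Parcel B| = 18.5 − 12.3333 = 6.17.

6.17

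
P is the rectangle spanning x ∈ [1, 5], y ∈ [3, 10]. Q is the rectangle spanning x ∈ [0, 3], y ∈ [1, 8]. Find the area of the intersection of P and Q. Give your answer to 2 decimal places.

|P∩Q|: x∈[1,3], y∈[3,8] → 2·5 = 10.

10.00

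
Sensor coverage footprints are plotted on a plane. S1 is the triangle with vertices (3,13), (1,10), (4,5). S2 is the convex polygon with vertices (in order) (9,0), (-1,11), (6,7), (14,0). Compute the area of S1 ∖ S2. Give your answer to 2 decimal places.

5.86

|S1| = 9.5, |S1∩S2| = 3.642.
|S1 ∖ S2| = |S1| − |S1∩S2| = 9.5 − 3.642 = 5.86.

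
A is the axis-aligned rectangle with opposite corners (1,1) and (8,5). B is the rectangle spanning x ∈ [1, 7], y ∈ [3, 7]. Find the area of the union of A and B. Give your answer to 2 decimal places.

By inclusion–exclusion:
Individual areas: |A| = 28, |B| = 24.
|A∩B|: x∈[1,7], y∈[3,5] → 6·2 = 12.
|A ∪ B| = 52 − 12 = 40.00.

40.00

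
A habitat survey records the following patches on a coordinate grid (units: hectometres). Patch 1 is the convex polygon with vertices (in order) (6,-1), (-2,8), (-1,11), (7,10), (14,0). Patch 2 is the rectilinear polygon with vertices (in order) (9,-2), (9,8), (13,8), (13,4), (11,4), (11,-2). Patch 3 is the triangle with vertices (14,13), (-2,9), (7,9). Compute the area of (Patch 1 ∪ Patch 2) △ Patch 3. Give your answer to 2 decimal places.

|Patch 1 ∪ Patch 2| = 120.0429.
|(Patch 1 ∪ Patch 2) ∩ Patch 3| = 8.2765.
|(Patch 1 ∪ Patch 2) △ Patch 3| = 120.0429 + 18 − 16.553 = 121.49.

121.49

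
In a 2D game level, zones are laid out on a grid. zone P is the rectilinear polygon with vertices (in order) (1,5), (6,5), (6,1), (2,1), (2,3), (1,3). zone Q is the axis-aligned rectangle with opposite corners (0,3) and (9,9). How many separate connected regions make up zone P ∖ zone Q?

1

zone P ∖ zone Q is a single connected region.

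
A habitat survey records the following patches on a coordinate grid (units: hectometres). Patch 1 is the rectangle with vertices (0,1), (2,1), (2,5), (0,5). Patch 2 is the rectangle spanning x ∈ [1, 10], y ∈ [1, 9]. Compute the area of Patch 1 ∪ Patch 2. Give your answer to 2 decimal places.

76.00

By inclusion–exclusion:
Individual areas: |Patch 1| = 8, |Patch 2| = 72.
|Patch 1∩Patch 2|: x∈[1,2], y∈[1,5] → 1·4 = 4.
|Patch 1 ∪ Patch 2| = 80 − 4 = 76.00.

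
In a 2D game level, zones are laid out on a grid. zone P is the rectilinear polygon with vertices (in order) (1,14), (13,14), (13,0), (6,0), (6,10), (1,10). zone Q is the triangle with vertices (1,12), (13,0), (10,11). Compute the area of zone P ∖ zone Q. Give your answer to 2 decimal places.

74.50

|zone P| = 118, |zone P∩zone Q| = 43.5.
|zone P ∖ zone Q| = |zone P| − |zone P∩zone Q| = 118 − 43.5 = 74.50.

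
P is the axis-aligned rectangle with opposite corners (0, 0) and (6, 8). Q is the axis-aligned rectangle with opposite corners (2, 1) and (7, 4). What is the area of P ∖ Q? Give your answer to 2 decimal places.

36.00

|P∩Q|: x∈[2,6], y∈[1,4] → 4·3 = 12.
|P| = 48.
|P ∖ Q| = |P| − |P∩Q| = 48 − 12 = 36.00.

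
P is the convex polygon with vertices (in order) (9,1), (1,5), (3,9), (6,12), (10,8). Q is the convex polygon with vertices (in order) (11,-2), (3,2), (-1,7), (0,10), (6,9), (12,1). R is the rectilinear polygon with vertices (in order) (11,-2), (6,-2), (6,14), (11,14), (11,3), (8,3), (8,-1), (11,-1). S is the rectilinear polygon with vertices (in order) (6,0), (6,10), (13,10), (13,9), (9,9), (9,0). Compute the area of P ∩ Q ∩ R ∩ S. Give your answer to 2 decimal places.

14.00

The intersection is the polygon with vertices (8,3), (8,1.5), (6,2.5), (6,9), (9,5), (9,3).
By the shoelace formula its area is 14.00.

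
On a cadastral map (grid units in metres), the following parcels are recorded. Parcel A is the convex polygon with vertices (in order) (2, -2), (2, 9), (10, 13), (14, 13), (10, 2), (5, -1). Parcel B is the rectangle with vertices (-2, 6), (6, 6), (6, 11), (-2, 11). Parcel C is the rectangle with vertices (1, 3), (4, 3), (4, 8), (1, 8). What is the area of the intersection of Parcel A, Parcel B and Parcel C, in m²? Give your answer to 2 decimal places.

4.00

The intersection is the polygon with vertices (2,6), (2,8), (4,8), (4,6).
By the shoelace formula its area is 4.00.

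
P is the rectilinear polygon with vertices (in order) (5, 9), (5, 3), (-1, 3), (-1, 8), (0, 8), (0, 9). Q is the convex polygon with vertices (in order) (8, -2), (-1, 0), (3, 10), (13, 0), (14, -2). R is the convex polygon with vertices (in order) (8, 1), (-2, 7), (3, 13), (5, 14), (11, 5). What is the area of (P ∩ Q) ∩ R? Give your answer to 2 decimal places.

The region (P ∩ Q) ∩ R is the polygon with vertices (4.667,3), (1.065,5.161), (2.6,9), (4,9), (5,8), (5,3).
By the shoelace formula its area is 16.27.

16.27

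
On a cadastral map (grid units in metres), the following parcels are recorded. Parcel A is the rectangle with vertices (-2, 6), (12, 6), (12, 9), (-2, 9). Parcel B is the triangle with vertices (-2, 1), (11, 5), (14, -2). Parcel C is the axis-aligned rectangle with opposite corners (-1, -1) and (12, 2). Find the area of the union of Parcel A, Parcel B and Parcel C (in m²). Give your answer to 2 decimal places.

By inclusion–exclusion:
Individual areas: |Parcel A| = 42, |Parcel B| = 51.5, |Parcel C| = 39.
|Parcel A∩Parcel B| = 0.
|Parcel A∩Parcel C| = 0 (no overlap).
|Parcel B∩Parcel C| = 29.4607.
|Parcel A∩Parcel B∩Parcel C| = 0.
|Parcel A ∪ Parcel B ∪ Parcel C| = 132.5 − 29.4607 + 0 = 103.04.

103.04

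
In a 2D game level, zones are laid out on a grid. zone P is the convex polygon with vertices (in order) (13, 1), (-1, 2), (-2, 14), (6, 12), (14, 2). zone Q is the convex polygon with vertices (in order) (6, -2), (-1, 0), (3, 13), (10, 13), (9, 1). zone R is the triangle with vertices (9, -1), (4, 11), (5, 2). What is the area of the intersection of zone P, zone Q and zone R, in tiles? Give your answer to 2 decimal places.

The intersection is the polygon with vertices (5.632,1.526), (5,2), (4,11), (8.018,1.356).
By the shoelace formula its area is 13.77.

13.77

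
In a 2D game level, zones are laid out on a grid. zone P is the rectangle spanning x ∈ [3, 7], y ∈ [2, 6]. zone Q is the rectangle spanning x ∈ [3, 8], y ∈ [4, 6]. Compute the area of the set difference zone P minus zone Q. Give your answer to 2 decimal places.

8.00

|zone P∩zone Q|: x∈[3,7], y∈[4,6] → 4·2 = 8.
|zone P| = 16.
|zone P ∖ zone Q| = |zone P| − |zone P∩zone Q| = 16 − 8 = 8.00.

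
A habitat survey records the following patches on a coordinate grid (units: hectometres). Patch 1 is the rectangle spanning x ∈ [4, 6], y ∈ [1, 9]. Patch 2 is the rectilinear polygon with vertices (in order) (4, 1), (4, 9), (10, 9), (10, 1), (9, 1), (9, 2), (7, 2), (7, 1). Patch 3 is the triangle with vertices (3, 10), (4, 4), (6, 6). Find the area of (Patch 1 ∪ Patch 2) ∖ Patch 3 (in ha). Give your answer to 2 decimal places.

|Patch 1 ∪ Patch 2| = 46.
|(Patch 1 ∪ Patch 2) ∩ Patch 3| = 4.6667.
|(Patch 1 ∪ Patch 2) ∖ Patch 3| = 46 − 4.6667 = 41.33.

41.33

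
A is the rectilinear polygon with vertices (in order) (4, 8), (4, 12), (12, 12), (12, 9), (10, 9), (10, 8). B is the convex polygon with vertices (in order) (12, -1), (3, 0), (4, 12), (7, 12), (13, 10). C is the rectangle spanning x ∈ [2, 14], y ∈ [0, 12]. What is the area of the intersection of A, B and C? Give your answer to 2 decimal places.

The intersection is the polygon with vertices (7,12), (12,10.333), (12,9), (10,9), (10,8), (4,8), (4,12).
By the shoelace formula its area is 25.83.

25.83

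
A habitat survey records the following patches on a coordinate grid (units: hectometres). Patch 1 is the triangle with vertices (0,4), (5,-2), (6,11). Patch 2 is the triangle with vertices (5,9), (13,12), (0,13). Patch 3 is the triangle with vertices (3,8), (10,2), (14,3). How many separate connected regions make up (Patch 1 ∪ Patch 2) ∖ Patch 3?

(Patch 1 ∪ Patch 2) ∖ Patch 3 splits into 2 disjoint pieces (area 28.9511, area 27.3638).

2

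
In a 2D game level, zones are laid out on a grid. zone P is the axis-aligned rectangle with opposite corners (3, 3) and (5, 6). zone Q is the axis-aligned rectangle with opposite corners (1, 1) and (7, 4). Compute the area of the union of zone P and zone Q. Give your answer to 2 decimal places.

By inclusion–exclusion:
Individual areas: |zone P| = 6, |zone Q| = 18.
|zone P∩zone Q|: x∈[3,5], y∈[3,4] → 2·1 = 2.
|zone P ∪ zone Q| = 24 − 2 = 22.00.

22.00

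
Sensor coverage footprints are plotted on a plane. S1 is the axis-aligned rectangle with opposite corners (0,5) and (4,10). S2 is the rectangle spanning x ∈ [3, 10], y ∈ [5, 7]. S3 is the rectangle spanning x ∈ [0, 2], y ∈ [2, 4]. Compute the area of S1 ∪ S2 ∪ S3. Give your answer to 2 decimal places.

36.00

By inclusion–exclusion:
Individual areas: |S1| = 20, |S2| = 14, |S3| = 4.
|S1∩S2|: x∈[3,4], y∈[5,7] → 1·2 = 2.
|S1∩S3| = 0 (no overlap).
|S2∩S3| = 0 (no overlap).
|S1∩S2∩S3| = 0.
|S1 ∪ S2 ∪ S3| = 38 − 2 + 0 = 36.00.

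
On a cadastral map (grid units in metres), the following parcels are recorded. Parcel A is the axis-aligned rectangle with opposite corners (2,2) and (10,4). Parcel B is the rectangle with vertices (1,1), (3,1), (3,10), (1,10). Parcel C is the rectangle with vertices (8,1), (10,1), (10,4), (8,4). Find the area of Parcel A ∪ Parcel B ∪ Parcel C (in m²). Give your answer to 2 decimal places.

By inclusion–exclusion:
Individual areas: |Parcel A| = 16, |Parcel B| = 18, |Parcel C| = 6.
|Parcel A∩Parcel B|: x∈[2,3], y∈[2,4] → 1·2 = 2.
|Parcel A∩Parcel C|: x∈[8,10], y∈[2,4] → 2·2 = 4.
|Parcel B∩Parcel C| = 0 (no overlap).
|Parcel A∩Parcel B∩Parcel C| = 0.
|Parcel A ∪ Parcel B ∪ Parcel C| = 40 − 6 + 0 = 34.00.

34.00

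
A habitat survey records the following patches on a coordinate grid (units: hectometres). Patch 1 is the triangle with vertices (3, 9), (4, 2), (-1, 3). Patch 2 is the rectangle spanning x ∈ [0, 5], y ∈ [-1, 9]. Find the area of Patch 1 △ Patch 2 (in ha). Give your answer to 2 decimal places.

34.70

|Patch 1| = 17, |Patch 2| = 50, |Patch 1∩Patch 2| = 16.15.
|Patch 1 △ Patch 2| = |Patch 1| + |Patch 2| − 2·|Patch 1∩Patch 2| = 17 + 50 − 32.3 = 34.70.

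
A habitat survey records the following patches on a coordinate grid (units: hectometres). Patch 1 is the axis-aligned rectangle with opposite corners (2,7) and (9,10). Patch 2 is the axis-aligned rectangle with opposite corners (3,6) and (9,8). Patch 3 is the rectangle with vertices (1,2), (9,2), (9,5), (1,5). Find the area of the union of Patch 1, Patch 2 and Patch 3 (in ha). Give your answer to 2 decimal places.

51.00

By inclusion–exclusion:
Individual areas: |Patch 1| = 21, |Patch 2| = 12, |Patch 3| = 24.
|Patch 1∩Patch 2|: x∈[3,9], y∈[7,8] → 6·1 = 6.
|Patch 1∩Patch 3| = 0 (no overlap).
|Patch 2∩Patch 3| = 0 (no overlap).
|Patch 1∩Patch 2∩Patch 3| = 0.
|Patch 1 ∪ Patch 2 ∪ Patch 3| = 57 − 6 + 0 = 51.00.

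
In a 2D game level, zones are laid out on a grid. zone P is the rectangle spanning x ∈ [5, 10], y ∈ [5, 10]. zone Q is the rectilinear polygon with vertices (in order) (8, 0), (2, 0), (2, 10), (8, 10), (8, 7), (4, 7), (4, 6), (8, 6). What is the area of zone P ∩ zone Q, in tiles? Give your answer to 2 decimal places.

12.00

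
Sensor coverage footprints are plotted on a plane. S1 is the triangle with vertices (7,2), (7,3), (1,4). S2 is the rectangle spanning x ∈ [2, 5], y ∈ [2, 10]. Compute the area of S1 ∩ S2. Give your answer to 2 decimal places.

1.25

The intersection is the polygon with vertices (5,3.333), (5,2.667), (2,3.667), (2,3.833).
By the shoelace formula its area is 1.25.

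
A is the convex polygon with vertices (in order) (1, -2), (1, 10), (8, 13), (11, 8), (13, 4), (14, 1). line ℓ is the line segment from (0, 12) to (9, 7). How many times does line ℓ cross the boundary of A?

The segment meets the boundary at (2.468,10.629).

1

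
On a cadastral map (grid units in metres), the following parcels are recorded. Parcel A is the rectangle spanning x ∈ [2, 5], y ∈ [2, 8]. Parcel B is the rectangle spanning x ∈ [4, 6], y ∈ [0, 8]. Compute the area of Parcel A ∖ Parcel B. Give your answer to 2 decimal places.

|Parcel A∩Parcel B|: x∈[4,5], y∈[2,8] → 1·6 = 6.
|Parcel A| = 18.
|Parcel A ∖ Parcel B| = |Parcel A| − |Parcel A∩Parcel B| = 18 − 6 = 12.00.

12.00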